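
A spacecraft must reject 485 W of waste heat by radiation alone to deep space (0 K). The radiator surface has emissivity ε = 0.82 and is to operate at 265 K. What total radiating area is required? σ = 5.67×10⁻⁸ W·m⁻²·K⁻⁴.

A ≈ 2.12 m²

P = εσA T⁴ ⇒ A = P/(εσT⁴).
T⁴ = 4.932×10⁹ K⁴.
A = 485/(0.82 × 5.67×10⁻⁸ × 4.932×10⁹).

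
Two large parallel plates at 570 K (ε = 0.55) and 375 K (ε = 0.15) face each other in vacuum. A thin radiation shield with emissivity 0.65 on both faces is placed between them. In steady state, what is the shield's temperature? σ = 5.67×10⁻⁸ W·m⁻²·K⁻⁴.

In steady state the net flux on the hot side equals that on the cold side.
σ(T₁⁴−T_s⁴)/D₁ = σ(T_s⁴−T₂⁴)/D₂, with D₁ = 1/ε₁+1/ε_s−1 = 2.357, D₂ = 1/ε_s+1/ε₂−1 = 7.205.
Solve for T_s⁴: T_s⁴ = (D₂·T₁⁴ + D₁·T₂⁴)/(D₁+D₂) = 8.442×10¹⁰ K⁴.

T_s ≈ 539 K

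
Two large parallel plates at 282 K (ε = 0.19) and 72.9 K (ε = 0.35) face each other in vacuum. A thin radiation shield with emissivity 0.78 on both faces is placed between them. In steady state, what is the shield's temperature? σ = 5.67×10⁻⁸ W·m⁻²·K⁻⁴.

T_s ≈ 219 K

In steady state the net flux on the hot side equals that on the cold side.
σ(T₁⁴−T_s⁴)/D₁ = σ(T_s⁴−T₂⁴)/D₂, with D₁ = 1/ε₁+1/ε_s−1 = 5.545, D₂ = 1/ε_s+1/ε₂−1 = 3.139.
Solve for T_s⁴: T_s⁴ = (D₂·T₁⁴ + D₁·T₂⁴)/(D₁+D₂) = 2.304×10⁹ K⁴.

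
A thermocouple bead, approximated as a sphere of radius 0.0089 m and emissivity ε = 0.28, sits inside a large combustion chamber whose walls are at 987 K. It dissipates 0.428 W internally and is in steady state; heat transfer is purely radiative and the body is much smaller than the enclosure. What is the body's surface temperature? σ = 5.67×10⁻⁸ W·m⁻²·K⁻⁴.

T ≈ 994 K

For a small grey body in a large enclosure, net radiated power = εσA(T⁴ − T_w⁴).
Steady state: P = εσA(T⁴ − T_w⁴) with A = 4πr² = 9.954×10⁻⁴ m².
T⁴ = P/(εσA) + T_w⁴ = 0.428/(0.28·5.67×10⁻⁸·9.954×10⁻⁴) + (987)⁴
    = 2.708×10¹⁰ + 9.490×10¹¹ = 9.761×10¹¹ K⁴.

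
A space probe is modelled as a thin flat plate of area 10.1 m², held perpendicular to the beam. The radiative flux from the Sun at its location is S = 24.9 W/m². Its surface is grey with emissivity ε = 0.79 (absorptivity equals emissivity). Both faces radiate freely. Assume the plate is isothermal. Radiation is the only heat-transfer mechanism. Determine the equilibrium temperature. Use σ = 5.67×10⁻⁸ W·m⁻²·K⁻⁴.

At equilibrium, absorbed power = emitted power.
Absorbing cross-section = A = 10.10 m²; emitting surface = 2A = 20.20 m² (ratio 2).
εS·A_cross = εσ·A_surf·T⁴  ⇒  T⁴ = S/(2σ)   (ε cancels).
T⁴ = 24.9/(2·5.67×10⁻⁸) = 2.196×10⁸ K⁴.
T = (2.196×10⁸)^(1/4).

T ≈ 122 K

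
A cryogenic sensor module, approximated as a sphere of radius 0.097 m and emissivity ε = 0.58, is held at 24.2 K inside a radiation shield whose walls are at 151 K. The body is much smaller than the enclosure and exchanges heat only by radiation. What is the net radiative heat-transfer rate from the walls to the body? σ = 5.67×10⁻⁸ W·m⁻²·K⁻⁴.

P_net ≈ 2.02 W

For a small grey body in a large enclosure: P_net = εσA(T_body⁴ − T_wall⁴).
A = 4πr² = 0.1182 m²; T_body⁴ − T_wall⁴ = 3.430×10⁵ − 5.199×10⁸ = -5.195×10⁸ K⁴.
|P_net| = 0.58·5.67×10⁻⁸·0.1182·5.195×10⁸.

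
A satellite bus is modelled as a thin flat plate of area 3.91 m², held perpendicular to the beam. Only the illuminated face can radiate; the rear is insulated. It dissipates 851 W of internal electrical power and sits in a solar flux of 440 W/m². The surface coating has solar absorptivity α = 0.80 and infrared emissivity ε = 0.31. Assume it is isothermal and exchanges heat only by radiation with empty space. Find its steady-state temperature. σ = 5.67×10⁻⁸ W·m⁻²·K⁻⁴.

T ≈ 424 K

At steady state, absorbed solar power + internal power = radiated power.
Absorbed: α·S·A_cross = 0.80·440·3.910 = 1376 W (cross-section A).
Total input = 1376 + 851 = 2227 W.
Radiated: εσ·A_surf·T⁴ with A_surf = A = 3.910 m².
T⁴ = 2227/(0.31·5.67×10⁻⁸·3.910) = 3.241×10¹⁰ K⁴.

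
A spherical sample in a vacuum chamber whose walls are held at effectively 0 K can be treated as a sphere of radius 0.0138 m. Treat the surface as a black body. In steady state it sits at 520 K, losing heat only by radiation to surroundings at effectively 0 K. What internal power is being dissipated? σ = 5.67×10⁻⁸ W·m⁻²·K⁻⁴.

Steady state: P = εσA T⁴.
A = 4πr² = 0.002393 m²; T⁴ = (520)⁴ = 7.312×10¹⁰ K⁴.
P = 1.0 × 5.67×10⁻⁸ × 0.002393 × 7.312×10¹⁰.

P ≈ 9.92 W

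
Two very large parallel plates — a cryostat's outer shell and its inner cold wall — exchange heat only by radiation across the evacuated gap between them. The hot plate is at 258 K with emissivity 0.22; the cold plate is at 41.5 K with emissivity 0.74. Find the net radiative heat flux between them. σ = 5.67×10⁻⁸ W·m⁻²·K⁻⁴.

q ≈ 51.3 W/m²

For two infinite grey parallel plates, q = σ(T₁⁴ − T₂⁴)/(1/ε₁ + 1/ε₂ − 1).
T₁⁴ − T₂⁴ = 4.431×10⁹ − 2.966×10⁶ = 4.428×10⁹ K⁴.
1/ε₁ + 1/ε₂ − 1 = 4.545 + 1.351 − 1 = 4.897.
q = 5.67×10⁻⁸ × 4.428×10⁹ / 4.897.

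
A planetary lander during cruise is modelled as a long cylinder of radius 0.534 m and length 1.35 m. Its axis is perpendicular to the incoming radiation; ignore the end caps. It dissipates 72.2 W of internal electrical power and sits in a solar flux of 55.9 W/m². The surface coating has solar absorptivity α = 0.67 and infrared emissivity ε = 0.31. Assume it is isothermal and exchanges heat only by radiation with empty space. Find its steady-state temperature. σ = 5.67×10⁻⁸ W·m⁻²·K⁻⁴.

T ≈ 200 K

At steady state, absorbed solar power + internal power = radiated power.
Absorbed: α·S·A_cross = 0.67·55.9·1.442 = 54.00 W (cross-section 2rL).
Total input = 54.00 + 72.2 = 126.2 W.
Radiated: εσ·A_surf·T⁴ with A_surf = 2πrL = 4.530 m².
T⁴ = 126.2/(0.31·5.67×10⁻⁸·4.530) = 1.585×10⁹ K⁴.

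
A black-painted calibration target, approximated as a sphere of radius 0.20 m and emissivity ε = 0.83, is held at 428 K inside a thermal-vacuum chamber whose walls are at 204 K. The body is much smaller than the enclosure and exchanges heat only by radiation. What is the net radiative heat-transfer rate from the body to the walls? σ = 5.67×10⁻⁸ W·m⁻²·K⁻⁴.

For a small grey body in a large enclosure: P_net = εσA(T_body⁴ − T_wall⁴).
A = 4πr² = 0.5027 m²; T_body⁴ − T_wall⁴ = 3.356×10¹⁰ − 1.732×10⁹ = 3.182×10¹⁰ K⁴.
|P_net| = 0.83·5.67×10⁻⁸·0.5027·3.182×10¹⁰.

P_net ≈ 753 W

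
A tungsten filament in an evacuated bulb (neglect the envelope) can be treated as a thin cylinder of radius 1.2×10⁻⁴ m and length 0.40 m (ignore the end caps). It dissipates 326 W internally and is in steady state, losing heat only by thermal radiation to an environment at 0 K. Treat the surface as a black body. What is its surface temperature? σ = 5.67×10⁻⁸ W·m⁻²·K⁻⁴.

T ≈ 2090 K

Steady state: internal power = radiated power, P = εσA T⁴.
Radiating area A = 2πrL = 3.016×10⁻⁴ m².
T⁴ = P/(εσA) = 326/(1.0·5.67×10⁻⁸·3.016×10⁻⁴) = 1.906×10¹³ K⁴.
T = (1.906×10¹³)^(1/4).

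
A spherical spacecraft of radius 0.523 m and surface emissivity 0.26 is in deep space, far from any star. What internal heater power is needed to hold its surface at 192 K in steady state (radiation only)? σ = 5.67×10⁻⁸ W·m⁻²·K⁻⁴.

P ≈ 68.9 W

P = εσ·4πr²·T⁴.
4πr² = 3.437 m²; T⁴ = 1.359×10⁹ K⁴.
P = 0.26·5.67×10⁻⁸·3.437·1.359×10⁹.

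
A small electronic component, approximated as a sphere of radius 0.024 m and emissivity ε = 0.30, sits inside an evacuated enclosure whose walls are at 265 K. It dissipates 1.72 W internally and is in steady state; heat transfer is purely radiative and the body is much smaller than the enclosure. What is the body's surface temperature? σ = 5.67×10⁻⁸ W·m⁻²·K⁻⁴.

T ≈ 371 K

For a small grey body in a large enclosure, net radiated power = εσA(T⁴ − T_w⁴).
Steady state: P = εσA(T⁴ − T_w⁴) with A = 4πr² = 0.007238 m².
T⁴ = P/(εσA) + T_w⁴ = 1.72/(0.30·5.67×10⁻⁸·0.007238) + (265)⁴
    = 1.397×10¹⁰ + 4.932×10⁹ = 1.890×10¹⁰ K⁴.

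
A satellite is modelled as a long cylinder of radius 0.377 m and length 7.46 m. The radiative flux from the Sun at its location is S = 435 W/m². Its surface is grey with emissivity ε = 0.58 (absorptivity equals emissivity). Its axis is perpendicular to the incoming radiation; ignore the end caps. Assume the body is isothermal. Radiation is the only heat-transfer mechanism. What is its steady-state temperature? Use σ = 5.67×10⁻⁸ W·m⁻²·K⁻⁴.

T ≈ 222 K

At equilibrium, absorbed power = emitted power.
Absorbing cross-section = 2rL = 5.625 m²; emitting surface = 2πrL = 17.67 m² (ratio π).
εS·A_cross = εσ·A_surf·T⁴  ⇒  T⁴ = S/(πσ)   (ε cancels).
T⁴ = 435/(π·5.67×10⁻⁸) = 2.442×10⁹ K⁴.
T = (2.442×10⁹)^(1/4).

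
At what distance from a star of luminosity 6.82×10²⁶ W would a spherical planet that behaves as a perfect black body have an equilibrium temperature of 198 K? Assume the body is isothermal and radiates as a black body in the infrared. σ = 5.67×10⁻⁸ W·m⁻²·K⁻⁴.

d ≈ 3.95×10¹¹ m

For an isothermal black-emitting sphere, (1−a)S·πr² = σ·4πr²·T⁴ ⇒ S = 4σT⁴/(1−a).
S = 4·5.67×10⁻⁸·(198)⁴/1.00 = 348.6 W/m².
Flux falls as S = L/(4πd²), so d = √(L/(4πS)) = √(6.82×10²⁶/(4π·348.6)).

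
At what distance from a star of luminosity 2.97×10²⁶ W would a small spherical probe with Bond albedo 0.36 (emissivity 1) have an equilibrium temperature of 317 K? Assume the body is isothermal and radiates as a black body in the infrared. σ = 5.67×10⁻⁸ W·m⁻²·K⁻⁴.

For an isothermal black-emitting sphere, (1−a)S·πr² = σ·4πr²·T⁴ ⇒ S = 4σT⁴/(1−a).
S = 4·5.67×10⁻⁸·(317)⁴/0.640 = 3578 W/m².
Flux falls as S = L/(4πd²), so d = √(L/(4πS)) = √(2.97×10²⁶/(4π·3578)).

d ≈ 8.13×10¹⁰ m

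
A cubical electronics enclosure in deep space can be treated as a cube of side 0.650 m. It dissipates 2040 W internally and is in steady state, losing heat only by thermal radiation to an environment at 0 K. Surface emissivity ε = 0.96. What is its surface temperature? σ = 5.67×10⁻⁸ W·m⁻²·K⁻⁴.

Steady state: internal power = radiated power, P = εσA T⁴.
Radiating area A = 6L² = 2.535 m².
T⁴ = P/(εσA) = 2040/(0.96·5.67×10⁻⁸·2.535) = 1.478×10¹⁰ K⁴.
T = (1.478×10¹⁰)^(1/4).

T ≈ 349 K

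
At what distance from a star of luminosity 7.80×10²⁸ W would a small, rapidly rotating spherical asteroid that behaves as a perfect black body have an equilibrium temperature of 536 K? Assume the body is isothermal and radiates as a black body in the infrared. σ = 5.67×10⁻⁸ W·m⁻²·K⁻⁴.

For an isothermal black-emitting sphere, (1−a)S·πr² = σ·4πr²·T⁴ ⇒ S = 4σT⁴/(1−a).
S = 4·5.67×10⁻⁸·(536)⁴/1.00 = 18720 W/m².
Flux falls as S = L/(4πd²), so d = √(L/(4πS)) = √(7.80×10²⁸/(4π·18720)).

d ≈ 5.76×10¹¹ m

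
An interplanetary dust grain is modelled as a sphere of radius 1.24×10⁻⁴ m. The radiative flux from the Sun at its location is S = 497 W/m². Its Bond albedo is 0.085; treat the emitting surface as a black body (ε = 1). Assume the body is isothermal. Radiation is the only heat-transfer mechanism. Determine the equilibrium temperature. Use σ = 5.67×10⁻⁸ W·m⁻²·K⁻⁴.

T ≈ 212 K

At equilibrium, absorbed power = emitted power.
Absorbing cross-section = πr² = 4.831×10⁻⁸ m²; emitting surface = 4πr² = 1.932×10⁻⁷ m² (ratio 4).
(1−a)S·A_cross = εσ·A_surf·T⁴  ⇒  T⁴ = (1−a)S/(4σ).
T⁴ = 0.915·497/(4·5.67×10⁻⁸) = 2.005×10⁹ K⁴.
T = (2.005×10⁹)^(1/4).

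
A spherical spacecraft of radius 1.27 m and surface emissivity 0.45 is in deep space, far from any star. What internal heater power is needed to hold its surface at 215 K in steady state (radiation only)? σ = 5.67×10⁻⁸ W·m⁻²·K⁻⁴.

P ≈ 1110 W

P = εσ·4πr²·T⁴.
4πr² = 20.27 m²; T⁴ = 2.137×10⁹ K⁴.
P = 0.45·5.67×10⁻⁸·20.27·2.137×10⁹.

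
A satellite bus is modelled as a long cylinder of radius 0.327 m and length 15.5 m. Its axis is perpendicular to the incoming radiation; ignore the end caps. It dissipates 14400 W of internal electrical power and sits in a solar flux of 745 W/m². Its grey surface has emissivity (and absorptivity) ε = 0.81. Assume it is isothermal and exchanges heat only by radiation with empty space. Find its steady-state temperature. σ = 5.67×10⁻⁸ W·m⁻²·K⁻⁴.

At steady state, absorbed solar power + internal power = radiated power.
Absorbed: α·S·A_cross = 0.81·745·10.14 = 6117 W (cross-section 2rL).
Total input = 6117 + 14400 = 20520 W.
Radiated: εσ·A_surf·T⁴ with A_surf = 2πrL = 31.85 m².
T⁴ = 20520/(0.81·5.67×10⁻⁸·31.85) = 1.403×10¹⁰ K⁴.

T ≈ 344 K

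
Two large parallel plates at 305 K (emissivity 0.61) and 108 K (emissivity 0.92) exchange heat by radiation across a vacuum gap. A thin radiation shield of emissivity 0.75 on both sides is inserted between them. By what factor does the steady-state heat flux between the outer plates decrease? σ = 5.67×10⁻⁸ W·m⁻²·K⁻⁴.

factor ≈ 1.97

Without shield: q₀ = σΔ(T⁴)/(1/ε₁+1/ε₂−1) with denominator 1.726.
With shield the two gaps are in series; the resistances add: (1/ε₁+1/ε_s−1)+(1/ε_s+1/ε₂−1) = 1.973+1.420 = 3.393.
Heat-flux ratio q₀/q = 3.393/1.726.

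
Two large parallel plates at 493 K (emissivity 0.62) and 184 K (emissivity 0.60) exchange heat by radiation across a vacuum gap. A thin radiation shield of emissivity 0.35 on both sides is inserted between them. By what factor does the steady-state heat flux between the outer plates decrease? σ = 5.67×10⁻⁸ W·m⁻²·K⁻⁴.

factor ≈ 3.07

Without shield: q₀ = σΔ(T⁴)/(1/ε₁+1/ε₂−1) with denominator 2.280.
With shield the two gaps are in series; the resistances add: (1/ε₁+1/ε_s−1)+(1/ε_s+1/ε₂−1) = 3.470+3.524 = 6.994.
Heat-flux ratio q₀/q = 6.994/2.280.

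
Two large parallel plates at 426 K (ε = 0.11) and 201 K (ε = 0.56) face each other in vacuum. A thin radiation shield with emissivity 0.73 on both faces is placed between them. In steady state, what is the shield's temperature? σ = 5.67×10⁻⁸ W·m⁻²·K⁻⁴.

In steady state the net flux on the hot side equals that on the cold side.
σ(T₁⁴−T_s⁴)/D₁ = σ(T_s⁴−T₂⁴)/D₂, with D₁ = 1/ε₁+1/ε_s−1 = 9.461, D₂ = 1/ε_s+1/ε₂−1 = 2.156.
Solve for T_s⁴: T_s⁴ = (D₂·T₁⁴ + D₁·T₂⁴)/(D₁+D₂) = 7.441×10⁹ K⁴.

T_s ≈ 294 K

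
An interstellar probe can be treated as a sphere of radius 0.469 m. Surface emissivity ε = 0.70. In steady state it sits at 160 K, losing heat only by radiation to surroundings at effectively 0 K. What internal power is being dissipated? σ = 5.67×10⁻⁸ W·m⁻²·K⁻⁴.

P ≈ 71.9 W

Steady state: P = εσA T⁴.
A = 4πr² = 2.764 m²; T⁴ = (160)⁴ = 6.554×10⁸ K⁴.
P = 0.70 × 5.67×10⁻⁸ × 2.764 × 6.554×10⁸.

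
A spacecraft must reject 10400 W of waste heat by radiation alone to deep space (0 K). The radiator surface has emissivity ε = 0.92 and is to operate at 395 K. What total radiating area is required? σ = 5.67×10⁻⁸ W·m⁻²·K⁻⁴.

A ≈ 8.19 m²

P = εσA T⁴ ⇒ A = P/(εσT⁴).
T⁴ = 2.434×10¹⁰ K⁴.
A = 10400/(0.92 × 5.67×10⁻⁸ × 2.434×10¹⁰).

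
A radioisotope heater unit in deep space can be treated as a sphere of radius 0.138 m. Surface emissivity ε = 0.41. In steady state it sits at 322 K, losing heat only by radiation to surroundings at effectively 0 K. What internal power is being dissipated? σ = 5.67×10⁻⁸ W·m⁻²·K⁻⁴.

P ≈ 59.8 W

Steady state: P = εσA T⁴.
A = 4πr² = 0.2393 m²; T⁴ = (322)⁴ = 1.075×10¹⁰ K⁴.
P = 0.41 × 5.67×10⁻⁸ × 0.2393 × 1.075×10¹⁰.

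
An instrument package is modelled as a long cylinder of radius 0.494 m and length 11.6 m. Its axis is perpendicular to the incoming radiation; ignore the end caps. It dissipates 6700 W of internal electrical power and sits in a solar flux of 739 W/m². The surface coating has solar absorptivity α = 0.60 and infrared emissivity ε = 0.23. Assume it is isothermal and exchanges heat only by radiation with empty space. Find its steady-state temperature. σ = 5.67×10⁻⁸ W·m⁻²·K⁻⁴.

At steady state, absorbed solar power + internal power = radiated power.
Absorbed: α·S·A_cross = 0.60·739·11.46 = 5082 W (cross-section 2rL).
Total input = 5082 + 6700 = 11780 W.
Radiated: εσ·A_surf·T⁴ with A_surf = 2πrL = 36.01 m².
T⁴ = 11780/(0.23·5.67×10⁻⁸·36.01) = 2.509×10¹⁰ K⁴.

T ≈ 398 K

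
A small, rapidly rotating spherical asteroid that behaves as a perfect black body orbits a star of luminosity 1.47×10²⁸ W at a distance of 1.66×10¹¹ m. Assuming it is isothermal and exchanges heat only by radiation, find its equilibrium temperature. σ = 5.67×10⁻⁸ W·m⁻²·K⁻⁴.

T ≈ 658 K

First find the stellar flux at distance d: S = L/(4πd²) = 1.47×10²⁸/(4π·(1.66×10¹¹)²) = 42450 W/m².
For an isothermal sphere, absorbed (1−a)S·πr² = emitted σ·4πr²·T⁴, so T⁴ = (1−a)S/(4σ).
T⁴ = 1.00·42450/(4·5.67×10⁻⁸) = 1.872×10¹¹ K⁴.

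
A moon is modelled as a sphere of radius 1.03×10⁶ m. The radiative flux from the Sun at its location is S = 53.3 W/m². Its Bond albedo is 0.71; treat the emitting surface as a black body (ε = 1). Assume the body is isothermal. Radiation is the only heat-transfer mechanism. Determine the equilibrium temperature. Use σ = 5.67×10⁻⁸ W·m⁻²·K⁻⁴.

T ≈ 90.9 K

At equilibrium, absorbed power = emitted power.
Absorbing cross-section = πr² = 3.333×10¹² m²; emitting surface = 4πr² = 1.333×10¹³ m² (ratio 4).
(1−a)S·A_cross = εσ·A_surf·T⁴  ⇒  T⁴ = (1−a)S/(4σ).
T⁴ = 0.290·53.3/(4·5.67×10⁻⁸) = 6.815×10⁷ K⁴.
T = (6.815×10⁷)^(1/4).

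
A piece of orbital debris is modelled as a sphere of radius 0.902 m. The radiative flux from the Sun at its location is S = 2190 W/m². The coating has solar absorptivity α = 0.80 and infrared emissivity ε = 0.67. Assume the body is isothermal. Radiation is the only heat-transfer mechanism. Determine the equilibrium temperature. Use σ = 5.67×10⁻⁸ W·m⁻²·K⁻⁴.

T ≈ 328 K

At equilibrium, absorbed power = emitted power.
Absorbing cross-section = πr² = 2.556 m²; emitting surface = 4πr² = 10.22 m² (ratio 4).
αS·A_cross = εσ·A_surf·T⁴  ⇒  T⁴ = αS/(ε·4σ).
T⁴ = 0.800·2190/(0.67·4·5.67×10⁻⁸) = 1.153×10¹⁰ K⁴.
T = (1.153×10¹⁰)^(1/4).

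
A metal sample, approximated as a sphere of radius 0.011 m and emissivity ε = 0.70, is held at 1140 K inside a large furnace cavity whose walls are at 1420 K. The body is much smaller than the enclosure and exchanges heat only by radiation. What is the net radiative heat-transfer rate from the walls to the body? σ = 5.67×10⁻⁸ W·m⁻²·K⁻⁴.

P_net ≈ 143 W

For a small grey body in a large enclosure: P_net = εσA(T_body⁴ − T_wall⁴).
A = 4πr² = 0.001521 m²; T_body⁴ − T_wall⁴ = 1.689×10¹² − 4.066×10¹² = -2.377×10¹² K⁴.
|P_net| = 0.70·5.67×10⁻⁸·0.001521·2.377×10¹².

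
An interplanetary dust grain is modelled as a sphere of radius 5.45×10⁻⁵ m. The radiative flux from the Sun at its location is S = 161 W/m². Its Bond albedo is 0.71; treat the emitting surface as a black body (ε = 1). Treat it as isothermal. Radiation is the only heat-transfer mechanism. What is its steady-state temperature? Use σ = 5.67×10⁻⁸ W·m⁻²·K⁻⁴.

At equilibrium, absorbed power = emitted power.
Absorbing cross-section = πr² = 9.331×10⁻⁹ m²; emitting surface = 4πr² = 3.733×10⁻⁸ m² (ratio 4).
(1−a)S·A_cross = εσ·A_surf·T⁴  ⇒  T⁴ = (1−a)S/(4σ).
T⁴ = 0.290·161/(4·5.67×10⁻⁸) = 2.059×10⁸ K⁴.
T = (2.059×10⁸)^(1/4).

T ≈ 120 K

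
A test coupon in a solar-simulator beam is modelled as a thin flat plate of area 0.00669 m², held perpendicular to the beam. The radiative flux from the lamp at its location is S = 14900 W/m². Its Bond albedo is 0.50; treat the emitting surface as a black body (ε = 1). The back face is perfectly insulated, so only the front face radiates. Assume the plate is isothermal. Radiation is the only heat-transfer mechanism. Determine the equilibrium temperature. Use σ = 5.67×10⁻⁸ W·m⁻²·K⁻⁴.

At equilibrium, absorbed power = emitted power.
Absorbing cross-section = A = 0.006690 m²; emitting surface = A = 0.006690 m² (ratio 1).
(1−a)S·A_cross = εσ·A_surf·T⁴  ⇒  T⁴ = (1−a)S/(1σ).
T⁴ = 0.500·14900/(1·5.67×10⁻⁸) = 1.314×10¹¹ K⁴.
T = (1.314×10¹¹)^(1/4).

T ≈ 602 K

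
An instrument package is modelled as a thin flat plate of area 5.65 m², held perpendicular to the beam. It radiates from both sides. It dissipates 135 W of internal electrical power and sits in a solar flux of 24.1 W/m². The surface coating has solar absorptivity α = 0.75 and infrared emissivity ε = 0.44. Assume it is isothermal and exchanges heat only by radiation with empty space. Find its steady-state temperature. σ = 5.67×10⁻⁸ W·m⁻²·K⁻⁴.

T ≈ 170 K

At steady state, absorbed solar power + internal power = radiated power.
Absorbed: α·S·A_cross = 0.75·24.1·5.650 = 102.1 W (cross-section A).
Total input = 102.1 + 135 = 237.1 W.
Radiated: εσ·A_surf·T⁴ with A_surf = 2A = 11.30 m².
T⁴ = 237.1/(0.44·5.67×10⁻⁸·11.30) = 8.411×10⁸ K⁴.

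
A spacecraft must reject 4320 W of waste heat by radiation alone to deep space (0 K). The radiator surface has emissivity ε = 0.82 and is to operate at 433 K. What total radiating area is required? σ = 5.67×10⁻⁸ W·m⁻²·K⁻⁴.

A ≈ 2.64 m²

P = εσA T⁴ ⇒ A = P/(εσT⁴).
T⁴ = 3.515×10¹⁰ K⁴.
A = 4320/(0.82 × 5.67×10⁻⁸ × 3.515×10¹⁰).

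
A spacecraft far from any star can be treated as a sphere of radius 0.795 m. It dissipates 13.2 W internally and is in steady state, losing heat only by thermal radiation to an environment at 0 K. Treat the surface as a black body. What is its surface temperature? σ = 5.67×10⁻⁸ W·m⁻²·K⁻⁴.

T ≈ 73.6 K

Steady state: internal power = radiated power, P = εσA T⁴.
Radiating area A = 4πr² = 7.942 m².
T⁴ = P/(εσA) = 13.2/(1.0·5.67×10⁻⁸·7.942) = 2.931×10⁷ K⁴.
T = (2.931×10⁷)^(1/4).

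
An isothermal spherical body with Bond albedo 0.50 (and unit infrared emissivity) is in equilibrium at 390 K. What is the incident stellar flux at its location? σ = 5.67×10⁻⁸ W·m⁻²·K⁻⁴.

S ≈ 10500 W/m²

(1−a)S·πr² = σ·4πr²·T⁴ ⇒ S = 4σT⁴/(1−a).
S = 4·5.67×10⁻⁸·2.313×10¹⁰/0.500.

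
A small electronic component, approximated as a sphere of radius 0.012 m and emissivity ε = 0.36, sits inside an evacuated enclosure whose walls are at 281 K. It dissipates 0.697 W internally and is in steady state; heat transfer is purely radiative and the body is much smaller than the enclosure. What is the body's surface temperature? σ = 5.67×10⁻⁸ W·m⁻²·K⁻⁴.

T ≈ 398 K

For a small grey body in a large enclosure, net radiated power = εσA(T⁴ − T_w⁴).
Steady state: P = εσA(T⁴ − T_w⁴) with A = 4πr² = 0.001810 m².
T⁴ = P/(εσA) + T_w⁴ = 0.697/(0.36·5.67×10⁻⁸·0.001810) + (281)⁴
    = 1.887×10¹⁰ + 6.235×10⁹ = 2.510×10¹⁰ K⁴.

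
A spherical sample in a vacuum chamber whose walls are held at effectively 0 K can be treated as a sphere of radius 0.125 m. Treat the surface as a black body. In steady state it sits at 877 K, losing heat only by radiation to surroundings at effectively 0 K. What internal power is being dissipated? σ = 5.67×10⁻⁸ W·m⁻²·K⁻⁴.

Steady state: P = εσA T⁴.
A = 4πr² = 0.1963 m²; T⁴ = (877)⁴ = 5.916×10¹¹ K⁴.
P = 1.0 × 5.67×10⁻⁸ × 0.1963 × 5.916×10¹¹.

P ≈ 6590 W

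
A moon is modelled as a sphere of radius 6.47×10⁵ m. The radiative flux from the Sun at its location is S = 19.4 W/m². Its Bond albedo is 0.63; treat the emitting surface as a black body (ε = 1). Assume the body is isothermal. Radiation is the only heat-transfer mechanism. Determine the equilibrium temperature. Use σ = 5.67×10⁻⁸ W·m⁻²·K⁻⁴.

T ≈ 75.0 K

At equilibrium, absorbed power = emitted power.
Absorbing cross-section = πr² = 1.315×10¹² m²; emitting surface = 4πr² = 5.260×10¹² m² (ratio 4).
(1−a)S·A_cross = εσ·A_surf·T⁴  ⇒  T⁴ = (1−a)S/(4σ).
T⁴ = 0.370·19.4/(4·5.67×10⁻⁸) = 3.165×10⁷ K⁴.
T = (3.165×10⁷)^(1/4).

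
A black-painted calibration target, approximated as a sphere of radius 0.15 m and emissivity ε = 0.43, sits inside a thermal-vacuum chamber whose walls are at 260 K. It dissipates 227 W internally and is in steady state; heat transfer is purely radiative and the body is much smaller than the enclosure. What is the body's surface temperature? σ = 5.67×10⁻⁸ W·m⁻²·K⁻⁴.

T ≈ 440 K

For a small grey body in a large enclosure, net radiated power = εσA(T⁴ − T_w⁴).
Steady state: P = εσA(T⁴ − T_w⁴) with A = 4πr² = 0.2827 m².
T⁴ = P/(εσA) + T_w⁴ = 227/(0.43·5.67×10⁻⁸·0.2827) + (260)⁴
    = 3.293×10¹⁰ + 4.570×10⁹ = 3.750×10¹⁰ K⁴.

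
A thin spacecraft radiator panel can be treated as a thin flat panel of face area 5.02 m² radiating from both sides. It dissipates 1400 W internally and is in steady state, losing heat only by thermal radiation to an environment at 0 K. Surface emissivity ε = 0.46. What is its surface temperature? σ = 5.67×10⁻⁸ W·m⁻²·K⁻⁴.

Steady state: internal power = radiated power, P = εσA T⁴.
Radiating area A = 2·5.02 = 10.04 m².
T⁴ = P/(εσA) = 1400/(0.46·5.67×10⁻⁸·10.04) = 5.346×10⁹ K⁴.
T = (5.346×10⁹)^(1/4).

T ≈ 270 K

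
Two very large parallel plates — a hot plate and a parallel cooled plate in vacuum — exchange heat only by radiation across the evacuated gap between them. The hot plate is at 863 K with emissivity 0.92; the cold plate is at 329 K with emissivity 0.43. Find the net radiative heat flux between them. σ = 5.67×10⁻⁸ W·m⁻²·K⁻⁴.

q ≈ 12800 W/m²

For two infinite grey parallel plates, q = σ(T₁⁴ − T₂⁴)/(1/ε₁ + 1/ε₂ − 1).
T₁⁴ − T₂⁴ = 5.547×10¹¹ − 1.172×10¹⁰ = 5.430×10¹¹ K⁴.
1/ε₁ + 1/ε₂ − 1 = 1.087 + 2.326 − 1 = 2.413.
q = 5.67×10⁻⁸ × 5.430×10¹¹ / 2.413.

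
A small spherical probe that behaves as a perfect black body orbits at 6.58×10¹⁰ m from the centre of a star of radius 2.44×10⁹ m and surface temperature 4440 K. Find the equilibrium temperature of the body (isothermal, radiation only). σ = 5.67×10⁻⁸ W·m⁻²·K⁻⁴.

T ≈ 605 K

The star's surface emits σT_*⁴; at distance d the flux is S = σT_*⁴(R_*/d)².
S = 5.67×10⁻⁸·(4440)⁴·(2.44×10⁹/6.58×10¹⁰)² = 30300 W/m².
For an isothermal sphere T⁴ = (1−a)S/(4σ) = 1.336×10¹¹ K⁴.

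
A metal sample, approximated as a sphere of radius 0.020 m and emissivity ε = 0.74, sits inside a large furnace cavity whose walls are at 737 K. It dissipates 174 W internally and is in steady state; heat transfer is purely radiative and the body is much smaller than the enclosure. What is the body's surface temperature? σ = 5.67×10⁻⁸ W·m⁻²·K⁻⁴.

T ≈ 1030 K

For a small grey body in a large enclosure, net radiated power = εσA(T⁴ − T_w⁴).
Steady state: P = εσA(T⁴ − T_w⁴) with A = 4πr² = 0.005027 m².
T⁴ = P/(εσA) + T_w⁴ = 174/(0.74·5.67×10⁻⁸·0.005027) + (737)⁴
    = 8.250×10¹¹ + 2.950×10¹¹ = 1.120×10¹² K⁴.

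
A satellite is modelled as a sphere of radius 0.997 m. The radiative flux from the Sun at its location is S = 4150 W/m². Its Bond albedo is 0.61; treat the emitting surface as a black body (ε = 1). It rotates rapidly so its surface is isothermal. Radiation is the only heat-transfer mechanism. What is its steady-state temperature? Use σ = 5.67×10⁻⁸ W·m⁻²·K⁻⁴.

T ≈ 291 K

At equilibrium, absorbed power = emitted power.
Absorbing cross-section = πr² = 3.123 m²; emitting surface = 4πr² = 12.49 m² (ratio 4).
(1−a)S·A_cross = εσ·A_surf·T⁴  ⇒  T⁴ = (1−a)S/(4σ).
T⁴ = 0.390·4150/(4·5.67×10⁻⁸) = 7.136×10⁹ K⁴.
T = (7.136×10⁹)^(1/4).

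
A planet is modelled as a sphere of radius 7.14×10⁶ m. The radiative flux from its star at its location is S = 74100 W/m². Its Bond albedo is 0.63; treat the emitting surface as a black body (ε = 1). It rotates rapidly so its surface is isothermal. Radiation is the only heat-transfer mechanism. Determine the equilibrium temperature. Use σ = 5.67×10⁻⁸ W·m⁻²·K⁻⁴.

T ≈ 590 K

At equilibrium, absorbed power = emitted power.
Absorbing cross-section = πr² = 1.602×10¹⁴ m²; emitting surface = 4πr² = 6.406×10¹⁴ m² (ratio 4).
(1−a)S·A_cross = εσ·A_surf·T⁴  ⇒  T⁴ = (1−a)S/(4σ).
T⁴ = 0.370·74100/(4·5.67×10⁻⁸) = 1.209×10¹¹ K⁴.
T = (1.209×10¹¹)^(1/4).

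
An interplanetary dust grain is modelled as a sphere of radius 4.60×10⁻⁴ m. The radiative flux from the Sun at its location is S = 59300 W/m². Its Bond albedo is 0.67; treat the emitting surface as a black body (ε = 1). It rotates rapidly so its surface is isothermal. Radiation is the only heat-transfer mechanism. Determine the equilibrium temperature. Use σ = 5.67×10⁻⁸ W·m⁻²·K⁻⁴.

T ≈ 542 K

At equilibrium, absorbed power = emitted power.
Absorbing cross-section = πr² = 6.648×10⁻⁷ m²; emitting surface = 4πr² = 2.659×10⁻⁶ m² (ratio 4).
(1−a)S·A_cross = εσ·A_surf·T⁴  ⇒  T⁴ = (1−a)S/(4σ).
T⁴ = 0.330·59300/(4·5.67×10⁻⁸) = 8.628×10¹⁰ K⁴.
T = (8.628×10¹⁰)^(1/4).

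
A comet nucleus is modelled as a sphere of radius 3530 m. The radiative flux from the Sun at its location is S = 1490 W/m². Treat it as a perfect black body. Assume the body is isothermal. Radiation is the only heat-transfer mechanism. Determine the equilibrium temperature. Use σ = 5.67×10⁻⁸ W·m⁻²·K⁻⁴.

T ≈ 285 K

At equilibrium, absorbed power = emitted power.
Absorbing cross-section = πr² = 3.915×10⁷ m²; emitting surface = 4πr² = 1.566×10⁸ m² (ratio 4).
S·A_cross = εσ·A_surf·T⁴  ⇒  T⁴ = S/(4σ).
T⁴ = 1.00·1490/(4·5.67×10⁻⁸) = 6.570×10⁹ K⁴.
T = (6.570×10⁹)^(1/4).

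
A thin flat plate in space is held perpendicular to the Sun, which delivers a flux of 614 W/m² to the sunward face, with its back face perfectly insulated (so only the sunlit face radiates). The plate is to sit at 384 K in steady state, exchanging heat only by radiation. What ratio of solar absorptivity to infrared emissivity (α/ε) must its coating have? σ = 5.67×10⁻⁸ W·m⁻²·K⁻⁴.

α/ε ≈ 2.01

Balance: αS·A = εσ·1A·T⁴ ⇒ α/ε = σT⁴/S.
α/ε = 5.67×10⁻⁸·(384)⁴/614 = 5.67×10⁻⁸·2.174×10¹⁰/614.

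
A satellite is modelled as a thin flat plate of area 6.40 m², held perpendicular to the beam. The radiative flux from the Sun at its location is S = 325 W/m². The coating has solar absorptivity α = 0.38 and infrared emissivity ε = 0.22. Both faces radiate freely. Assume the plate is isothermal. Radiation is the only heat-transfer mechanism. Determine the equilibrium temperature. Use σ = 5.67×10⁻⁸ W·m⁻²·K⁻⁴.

T ≈ 265 K

At equilibrium, absorbed power = emitted power.
Absorbing cross-section = A = 6.400 m²; emitting surface = 2A = 12.80 m² (ratio 2).
αS·A_cross = εσ·A_surf·T⁴  ⇒  T⁴ = αS/(ε·2σ).
T⁴ = 0.380·325/(0.22·2·5.67×10⁻⁸) = 4.950×10⁹ K⁴.
T = (4.950×10⁹)^(1/4).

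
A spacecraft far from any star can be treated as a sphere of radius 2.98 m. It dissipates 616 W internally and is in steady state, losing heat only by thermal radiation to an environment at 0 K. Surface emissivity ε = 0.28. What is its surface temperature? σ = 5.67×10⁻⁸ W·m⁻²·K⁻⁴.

Steady state: internal power = radiated power, P = εσA T⁴.
Radiating area A = 4πr² = 111.6 m².
T⁴ = P/(εσA) = 616/(0.28·5.67×10⁻⁸·111.6) = 3.477×10⁸ K⁴.
T = (3.477×10⁸)^(1/4).

T ≈ 137 K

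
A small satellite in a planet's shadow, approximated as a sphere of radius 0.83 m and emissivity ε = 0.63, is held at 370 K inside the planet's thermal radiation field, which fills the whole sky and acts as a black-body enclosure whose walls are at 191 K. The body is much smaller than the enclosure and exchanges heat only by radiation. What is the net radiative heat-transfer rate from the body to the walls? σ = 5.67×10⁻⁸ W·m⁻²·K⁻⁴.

For a small grey body in a large enclosure: P_net = εσA(T_body⁴ − T_wall⁴).
A = 4πr² = 8.657 m²; T_body⁴ − T_wall⁴ = 1.874×10¹⁰ − 1.331×10⁹ = 1.741×10¹⁰ K⁴.
|P_net| = 0.63·5.67×10⁻⁸·8.657·1.741×10¹⁰.

P_net ≈ 5380 W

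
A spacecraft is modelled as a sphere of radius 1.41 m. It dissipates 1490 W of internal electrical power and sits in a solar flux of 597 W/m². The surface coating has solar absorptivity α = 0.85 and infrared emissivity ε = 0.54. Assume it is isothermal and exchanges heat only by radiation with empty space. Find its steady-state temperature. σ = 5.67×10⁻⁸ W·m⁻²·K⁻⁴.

At steady state, absorbed solar power + internal power = radiated power.
Absorbed: α·S·A_cross = 0.85·597·6.246 = 3169 W (cross-section πr²).
Total input = 3169 + 1490 = 4659 W.
Radiated: εσ·A_surf·T⁴ with A_surf = 4πr² = 24.98 m².
T⁴ = 4659/(0.54·5.67×10⁻⁸·24.98) = 6.091×10⁹ K⁴.

T ≈ 279 K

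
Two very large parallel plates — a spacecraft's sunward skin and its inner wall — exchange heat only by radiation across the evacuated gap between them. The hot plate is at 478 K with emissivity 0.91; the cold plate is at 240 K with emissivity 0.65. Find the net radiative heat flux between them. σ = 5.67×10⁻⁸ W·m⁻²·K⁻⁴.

q ≈ 1690 W/m²

For two infinite grey parallel plates, q = σ(T₁⁴ − T₂⁴)/(1/ε₁ + 1/ε₂ − 1).
T₁⁴ − T₂⁴ = 5.220×10¹⁰ − 3.318×10⁹ = 4.889×10¹⁰ K⁴.
1/ε₁ + 1/ε₂ − 1 = 1.099 + 1.538 − 1 = 1.637.
q = 5.67×10⁻⁸ × 4.889×10¹⁰ / 1.637.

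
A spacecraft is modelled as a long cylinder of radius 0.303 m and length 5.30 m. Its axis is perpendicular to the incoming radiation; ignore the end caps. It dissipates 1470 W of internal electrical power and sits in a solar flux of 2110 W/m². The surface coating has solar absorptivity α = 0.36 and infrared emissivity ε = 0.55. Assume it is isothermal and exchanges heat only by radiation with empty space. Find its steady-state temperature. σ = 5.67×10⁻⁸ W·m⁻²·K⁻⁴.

At steady state, absorbed solar power + internal power = radiated power.
Absorbed: α·S·A_cross = 0.36·2110·3.212 = 2440 W (cross-section 2rL).
Total input = 2440 + 1470 = 3910 W.
Radiated: εσ·A_surf·T⁴ with A_surf = 2πrL = 10.09 m².
T⁴ = 3910/(0.55·5.67×10⁻⁸·10.09) = 1.243×10¹⁰ K⁴.

T ≈ 334 K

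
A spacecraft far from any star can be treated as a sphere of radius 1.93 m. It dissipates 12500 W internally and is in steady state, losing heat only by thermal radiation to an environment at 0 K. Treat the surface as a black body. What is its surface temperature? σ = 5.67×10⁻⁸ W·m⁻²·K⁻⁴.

Steady state: internal power = radiated power, P = εσA T⁴.
Radiating area A = 4πr² = 46.81 m².
T⁴ = P/(εσA) = 12500/(1.0·5.67×10⁻⁸·46.81) = 4.710×10⁹ K⁴.
T = (4.710×10⁹)^(1/4).

T ≈ 262 K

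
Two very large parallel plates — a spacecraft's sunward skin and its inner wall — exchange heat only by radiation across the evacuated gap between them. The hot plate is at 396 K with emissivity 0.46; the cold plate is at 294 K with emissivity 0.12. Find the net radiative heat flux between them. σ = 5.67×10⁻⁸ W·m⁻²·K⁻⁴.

For two infinite grey parallel plates, q = σ(T₁⁴ − T₂⁴)/(1/ε₁ + 1/ε₂ − 1).
T₁⁴ − T₂⁴ = 2.459×10¹⁰ − 7.471×10⁹ = 1.712×10¹⁰ K⁴.
1/ε₁ + 1/ε₂ − 1 = 2.174 + 8.333 − 1 = 9.507.
q = 5.67×10⁻⁸ × 1.712×10¹⁰ / 9.507.

q ≈ 102 W/m²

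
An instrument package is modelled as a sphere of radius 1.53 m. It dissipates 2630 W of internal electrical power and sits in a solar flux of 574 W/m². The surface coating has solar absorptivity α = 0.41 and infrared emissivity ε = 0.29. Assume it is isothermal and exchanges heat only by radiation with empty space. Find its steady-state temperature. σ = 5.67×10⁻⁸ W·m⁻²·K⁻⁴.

At steady state, absorbed solar power + internal power = radiated power.
Absorbed: α·S·A_cross = 0.41·574·7.354 = 1731 W (cross-section πr²).
Total input = 1731 + 2630 = 4361 W.
Radiated: εσ·A_surf·T⁴ with A_surf = 4πr² = 29.42 m².
T⁴ = 4361/(0.29·5.67×10⁻⁸·29.42) = 9.015×10⁹ K⁴.

T ≈ 308 K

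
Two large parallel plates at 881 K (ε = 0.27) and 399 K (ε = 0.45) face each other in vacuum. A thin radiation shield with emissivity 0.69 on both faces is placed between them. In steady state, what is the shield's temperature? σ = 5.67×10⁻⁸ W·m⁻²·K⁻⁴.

In steady state the net flux on the hot side equals that on the cold side.
σ(T₁⁴−T_s⁴)/D₁ = σ(T_s⁴−T₂⁴)/D₂, with D₁ = 1/ε₁+1/ε_s−1 = 4.153, D₂ = 1/ε_s+1/ε₂−1 = 2.671.
Solve for T_s⁴: T_s⁴ = (D₂·T₁⁴ + D₁·T₂⁴)/(D₁+D₂) = 2.512×10¹¹ K⁴.

T_s ≈ 708 K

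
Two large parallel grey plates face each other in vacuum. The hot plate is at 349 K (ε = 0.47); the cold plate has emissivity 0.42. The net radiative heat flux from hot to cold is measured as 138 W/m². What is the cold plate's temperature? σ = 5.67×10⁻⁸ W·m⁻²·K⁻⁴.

q = σ(T₁⁴ − T₂⁴)/(1/ε₁ + 1/ε₂ − 1); denominator = 3.509.
T₂⁴ = T₁⁴ − q·(1/ε₁+1/ε₂−1)/σ = 1.484×10¹⁰ − 138·3.509/5.67×10⁻⁸
    = 6.296×10⁹ K⁴.

T₂ ≈ 282 K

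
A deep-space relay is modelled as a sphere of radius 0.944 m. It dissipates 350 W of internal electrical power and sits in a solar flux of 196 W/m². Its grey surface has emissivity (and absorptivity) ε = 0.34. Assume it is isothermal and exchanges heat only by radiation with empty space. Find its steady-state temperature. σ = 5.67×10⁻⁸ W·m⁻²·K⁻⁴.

At steady state, absorbed solar power + internal power = radiated power.
Absorbed: α·S·A_cross = 0.34·196·2.800 = 186.6 W (cross-section πr²).
Total input = 186.6 + 350 = 536.6 W.
Radiated: εσ·A_surf·T⁴ with A_surf = 4πr² = 11.20 m².
T⁴ = 536.6/(0.34·5.67×10⁻⁸·11.20) = 2.485×10⁹ K⁴.

T ≈ 223 K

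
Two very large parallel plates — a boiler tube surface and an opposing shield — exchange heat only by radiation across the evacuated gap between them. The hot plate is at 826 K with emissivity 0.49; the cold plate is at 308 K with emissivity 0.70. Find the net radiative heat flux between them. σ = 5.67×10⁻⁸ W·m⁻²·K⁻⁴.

For two infinite grey parallel plates, q = σ(T₁⁴ − T₂⁴)/(1/ε₁ + 1/ε₂ − 1).
T₁⁴ − T₂⁴ = 4.655×10¹¹ − 8.999×10⁹ = 4.565×10¹¹ K⁴.
1/ε₁ + 1/ε₂ − 1 = 2.041 + 1.429 − 1 = 2.469.
q = 5.67×10⁻⁸ × 4.565×10¹¹ / 2.469.

q ≈ 10500 W/m²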